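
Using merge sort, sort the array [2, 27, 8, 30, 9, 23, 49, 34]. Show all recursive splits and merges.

Merge sort trace:

Split: [2, 27, 8, 30, 9, 23, 49, 34] -> [2, 27, 8, 30] and [9, 23, 49, 34]
  Split: [2, 27, 8, 30] -> [2, 27] and [8, 30]
    Split: [2, 27] -> [2] and [27]
    Merge: [2] + [27] -> [2, 27]
    Split: [8, 30] -> [8] and [30]
    Merge: [8] + [30] -> [8, 30]
  Merge: [2, 27] + [8, 30] -> [2, 8, 27, 30]
  Split: [9, 23, 49, 34] -> [9, 23] and [49, 34]
    Split: [9, 23] -> [9] and [23]
    Merge: [9] + [23] -> [9, 23]
    Split: [49, 34] -> [49] and [34]
    Merge: [49] + [34] -> [34, 49]
  Merge: [9, 23] + [34, 49] -> [9, 23, 34, 49]
Merge: [2, 8, 27, 30] + [9, 23, 34, 49] -> [2, 8, 9, 23, 27, 30, 34, 49]

Final sorted array: [2, 8, 9, 23, 27, 30, 34, 49]

The merge sort proceeds by recursively splitting the array and merging sorted halves.
After all merges, the sorted array is [2, 8, 9, 23, 27, 30, 34, 49].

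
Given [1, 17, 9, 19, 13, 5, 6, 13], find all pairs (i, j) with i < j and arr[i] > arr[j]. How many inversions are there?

Finding inversions in [1, 17, 9, 19, 13, 5, 6, 13]:

(1, 2): arr[1]=17 > arr[2]=9
(1, 4): arr[1]=17 > arr[4]=13
(1, 5): arr[1]=17 > arr[5]=5
(1, 6): arr[1]=17 > arr[6]=6
(1, 7): arr[1]=17 > arr[7]=13
(2, 5): arr[2]=9 > arr[5]=5
(2, 6): arr[2]=9 > arr[6]=6
(3, 4): arr[3]=19 > arr[4]=13
(3, 5): arr[3]=19 > arr[5]=5
(3, 6): arr[3]=19 > arr[6]=6
(3, 7): arr[3]=19 > arr[7]=13
(4, 5): arr[4]=13 > arr[5]=5
(4, 6): arr[4]=13 > arr[6]=6

Total inversions: 13

The array has 13 inversion(s): (1,2), (1,4), (1,5), (1,6), (1,7), (2,5), (2,6), (3,4), (3,5), (3,6), (3,7), (4,5), (4,6). Each pair (i,j) satisfies i < j and arr[i] > arr[j].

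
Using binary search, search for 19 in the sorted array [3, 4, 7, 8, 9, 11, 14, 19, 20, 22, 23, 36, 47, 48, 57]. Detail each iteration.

Binary search for 19 in [3, 4, 7, 8, 9, 11, 14, 19, 20, 22, 23, 36, 47, 48, 57]:

lo=0, hi=14, mid=7, arr[mid]=19 -> Found target at index 7!

Binary search finds 19 at index 7 after 1 comparisons. The search repeatedly halves the search space by comparing with the middle element.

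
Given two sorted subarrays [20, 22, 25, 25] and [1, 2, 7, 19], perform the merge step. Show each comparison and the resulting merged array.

Merging process:

Compare 20 vs 1: take 1 from right. Merged: [1]
Compare 20 vs 2: take 2 from right. Merged: [1, 2]
Compare 20 vs 7: take 7 from right. Merged: [1, 2, 7]
Compare 20 vs 19: take 19 from right. Merged: [1, 2, 7, 19]
Append remaining from left: [20, 22, 25, 25]. Merged: [1, 2, 7, 19, 20, 22, 25, 25]

Final merged array: [1, 2, 7, 19, 20, 22, 25, 25]
Total comparisons: 4

The merged array is [1, 2, 7, 19, 20, 22, 25, 25], requiring 4 comparisons. The merge step runs in O(n) time where n is the total number of elements.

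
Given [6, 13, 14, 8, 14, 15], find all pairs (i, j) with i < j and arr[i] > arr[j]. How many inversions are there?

Finding inversions in [6, 13, 14, 8, 14, 15]:

(1, 3): arr[1]=13 > arr[3]=8
(2, 3): arr[2]=14 > arr[3]=8

Total inversions: 2

The array has 2 inversion(s): (1,3), (2,3). Each pair (i,j) satisfies i < j and arr[i] > arr[j].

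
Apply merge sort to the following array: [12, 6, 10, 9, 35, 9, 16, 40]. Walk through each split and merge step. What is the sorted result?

Merge sort trace:

Split: [12, 6, 10, 9, 35, 9, 16, 40] -> [12, 6, 10, 9] and [35, 9, 16, 40]
  Split: [12, 6, 10, 9] -> [12, 6] and [10, 9]
    Split: [12, 6] -> [12] and [6]
    Merge: [12] + [6] -> [6, 12]
    Split: [10, 9] -> [10] and [9]
    Merge: [10] + [9] -> [9, 10]
  Merge: [6, 12] + [9, 10] -> [6, 9, 10, 12]
  Split: [35, 9, 16, 40] -> [35, 9] and [16, 40]
    Split: [35, 9] -> [35] and [9]
    Merge: [35] + [9] -> [9, 35]
    Split: [16, 40] -> [16] and [40]
    Merge: [16] + [40] -> [16, 40]
  Merge: [9, 35] + [16, 40] -> [9, 16, 35, 40]
Merge: [6, 9, 10, 12] + [9, 16, 35, 40] -> [6, 9, 9, 10, 12, 16, 35, 40]

Final sorted array: [6, 9, 9, 10, 12, 16, 35, 40]

The merge sort proceeds by recursively splitting the array and merging sorted halves.
After all merges, the sorted array is [6, 9, 9, 10, 12, 16, 35, 40].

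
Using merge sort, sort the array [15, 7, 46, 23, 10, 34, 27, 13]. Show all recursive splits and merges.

Merge sort trace:

Split: [15, 7, 46, 23, 10, 34, 27, 13] -> [15, 7, 46, 23] and [10, 34, 27, 13]
  Split: [15, 7, 46, 23] -> [15, 7] and [46, 23]
    Split: [15, 7] -> [15] and [7]
    Merge: [15] + [7] -> [7, 15]
    Split: [46, 23] -> [46] and [23]
    Merge: [46] + [23] -> [23, 46]
  Merge: [7, 15] + [23, 46] -> [7, 15, 23, 46]
  Split: [10, 34, 27, 13] -> [10, 34] and [27, 13]
    Split: [10, 34] -> [10] and [34]
    Merge: [10] + [34] -> [10, 34]
    Split: [27, 13] -> [27] and [13]
    Merge: [27] + [13] -> [13, 27]
  Merge: [10, 34] + [13, 27] -> [10, 13, 27, 34]
Merge: [7, 15, 23, 46] + [10, 13, 27, 34] -> [7, 10, 13, 15, 23, 27, 34, 46]

Final sorted array: [7, 10, 13, 15, 23, 27, 34, 46]

The merge sort proceeds by recursively splitting the array and merging sorted halves.
After all merges, the sorted array is [7, 10, 13, 15, 23, 27, 34, 46].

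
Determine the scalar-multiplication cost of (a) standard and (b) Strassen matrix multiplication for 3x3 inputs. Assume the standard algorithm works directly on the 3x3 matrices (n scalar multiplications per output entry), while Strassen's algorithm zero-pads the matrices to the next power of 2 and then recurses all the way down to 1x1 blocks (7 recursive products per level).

Matrix multiplication for 3x3 matrices:

Strassen's algorithm requires power-of-2 dimensions. Pad 3x3 to 4x4 (next power of 2).

Standard algorithm: 3^3 = 27 multiplications
Strassen's algorithm: 7^(log2(4)) = 7^2 = 49 multiplications
Difference: 27 - 49 = -22 (Strassen uses MORE here due to padding overhead — for small or just-over-power-of-2 n, padding can outweigh the per-level savings)

Standard: 27 multiplications (3^3). Strassen: 49 multiplications (7^2, after padding to 4x4). Strassen reduces 8 recursive multiplications to 7 at each level.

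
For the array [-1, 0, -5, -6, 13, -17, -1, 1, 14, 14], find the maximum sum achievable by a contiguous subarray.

Using Kadane's algorithm on [-1, 0, -5, -6, 13, -17, -1, 1, 14, 14]:

Scanning through the array:
Position 1 (value 0): max_ending_here = 0, max_so_far = 0
Position 2 (value -5): max_ending_here = -5, max_so_far = 0
Position 3 (value -6): max_ending_here = -6, max_so_far = 0
Position 4 (value 13): max_ending_here = 13, max_so_far = 13
Position 5 (value -17): max_ending_here = -4, max_so_far = 13
Position 6 (value -1): max_ending_here = -1, max_so_far = 13
Position 7 (value 1): max_ending_here = 1, max_so_far = 13
Position 8 (value 14): max_ending_here = 15, max_so_far = 15
Position 9 (value 14): max_ending_here = 29, max_so_far = 29

Maximum subarray: [1, 14, 14]
Maximum sum: 29

The maximum subarray is [1, 14, 14] with sum 29. This subarray runs from index 7 to index 9.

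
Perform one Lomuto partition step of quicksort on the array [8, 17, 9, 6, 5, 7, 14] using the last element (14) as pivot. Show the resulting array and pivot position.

Lomuto partition with pivot = 14:

Initial array: [8, 17, 9, 6, 5, 7, 14]

arr[0]=8 <= 14: swap with position 0, array becomes [8, 17, 9, 6, 5, 7, 14]
arr[1]=17 > 14: no swap
arr[2]=9 <= 14: swap with position 1, array becomes [8, 9, 17, 6, 5, 7, 14]
arr[3]=6 <= 14: swap with position 2, array becomes [8, 9, 6, 17, 5, 7, 14]
arr[4]=5 <= 14: swap with position 3, array becomes [8, 9, 6, 5, 17, 7, 14]
arr[5]=7 <= 14: swap with position 4, array becomes [8, 9, 6, 5, 7, 17, 14]

Place pivot at position 5: [8, 9, 6, 5, 7, 14, 17]
Pivot position: 5

After partitioning with pivot 14, the array becomes [8, 9, 6, 5, 7, 14, 17]. The pivot is placed at index 5. All elements to the left of the pivot are <= 14, and all elements to the right are > 14.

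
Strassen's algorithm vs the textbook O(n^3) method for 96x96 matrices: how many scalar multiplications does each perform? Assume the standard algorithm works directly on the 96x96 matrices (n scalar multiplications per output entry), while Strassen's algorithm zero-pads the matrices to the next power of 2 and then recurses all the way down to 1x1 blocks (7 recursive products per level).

Matrix multiplication for 96x96 matrices:

Strassen's algorithm requires power-of-2 dimensions. Pad 96x96 to 128x128 (next power of 2).

Standard algorithm: 96^3 = 884736 multiplications
Strassen's algorithm: 7^(log2(128)) = 7^7 = 823543 multiplications
Savings: 884736 - 823543 = 61193 multiplications

Standard: 884736 multiplications (96^3). Strassen: 823543 multiplications (7^7, after padding to 128x128). Strassen reduces 8 recursive multiplications to 7 at each level.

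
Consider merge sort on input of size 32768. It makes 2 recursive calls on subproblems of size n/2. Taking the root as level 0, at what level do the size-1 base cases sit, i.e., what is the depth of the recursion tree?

For divide and conquer with division factor 2:

Problem sizes at each level:
Level 0: 32768
Level 1: 16384
Level 2: 8192
Level 3: 4096
Level 4: 2048
Level 5: 1024
Level 6: 512
Level 7: 256
Level 8: 128
Level 9: 64
Level 10: 32
Level 11: 16
Level 12: 8
Level 13: 4
Level 14: 2
Level 15: 1

The root is level 0 and the size-1 base case is level 15 (the tree spans levels 0 through 15, i.e. 16 levels counting the root), so the depth is the number of divisions: log_2(32768) = 15

The recursion tree depth is log_2(32768) = 15. At each level, the problem size is divided by 2, so it takes 15 divisions to reduce to a base case of size 1. The algorithm makes 2 recursive calls at each level.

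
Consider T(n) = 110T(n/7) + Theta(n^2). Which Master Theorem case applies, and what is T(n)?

Master Theorem for T(n) = 110T(n/7) + O(n^2):

a = 110, b = 7, c = 2
log_b(a) = log_7(110) = 2.4156

Case 1: c = 2 < log_7(110) = 2.4156
T(n) = O(n^(log_7 110))

For T(n) = 110T(n/7) + O(n^2): log_7(110) = 2.4156. This is Case 1 of the Master Theorem (c < log_b(a), work dominated by leaves), giving O(n^(log_7 110)).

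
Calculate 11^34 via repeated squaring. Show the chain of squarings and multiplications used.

Computing 11^34 by squaring (build up from 11^1; each line after the first costs one multiplication):

11^1 = 11
11^2 = (11^1)^2 = 11^2 = 121
11^4 = (11^2)^2 = 121^2 = 14641
11^8 = (11^4)^2 = 14641^2 = 214358881
11^16 = (11^8)^2 = 214358881^2 = 45949729863572161
11^17 = 11 * 11^16 = 11 * 45949729863572161 = 505447028499293771
11^34 = (11^17)^2 = 505447028499293771^2 = 255476698618765889551019445759400441

Result: 255476698618765889551019445759400441
Multiplications needed: 6 (6 lines after 11^1)

11^34 = 255476698618765889551019445759400441. Using exponentiation by squaring, this requires 6 multiplications. The key idea: if the exponent is even, square the half-power; if odd, multiply by the base once.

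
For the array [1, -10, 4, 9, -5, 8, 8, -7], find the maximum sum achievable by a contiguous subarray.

Using Kadane's algorithm on [1, -10, 4, 9, -5, 8, 8, -7]:

Scanning through the array:
Position 1 (value -10): max_ending_here = -9, max_so_far = 1
Position 2 (value 4): max_ending_here = 4, max_so_far = 4
Position 3 (value 9): max_ending_here = 13, max_so_far = 13
Position 4 (value -5): max_ending_here = 8, max_so_far = 13
Position 5 (value 8): max_ending_here = 16, max_so_far = 16
Position 6 (value 8): max_ending_here = 24, max_so_far = 24
Position 7 (value -7): max_ending_here = 17, max_so_far = 24

Maximum subarray: [4, 9, -5, 8, 8]
Maximum sum: 24

The maximum subarray is [4, 9, -5, 8, 8] with sum 24. This subarray runs from index 2 to index 6.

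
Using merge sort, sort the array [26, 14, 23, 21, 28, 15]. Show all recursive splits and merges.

Merge sort trace:

Split: [26, 14, 23, 21, 28, 15] -> [26, 14, 23] and [21, 28, 15]
  Split: [26, 14, 23] -> [26] and [14, 23]
    Split: [14, 23] -> [14] and [23]
    Merge: [14] + [23] -> [14, 23]
  Merge: [26] + [14, 23] -> [14, 23, 26]
  Split: [21, 28, 15] -> [21] and [28, 15]
    Split: [28, 15] -> [28] and [15]
    Merge: [28] + [15] -> [15, 28]
  Merge: [21] + [15, 28] -> [15, 21, 28]
Merge: [14, 23, 26] + [15, 21, 28] -> [14, 15, 21, 23, 26, 28]

Final sorted array: [14, 15, 21, 23, 26, 28]

The merge sort proceeds by recursively splitting the array and merging sorted halves.
After all merges, the sorted array is [14, 15, 21, 23, 26, 28].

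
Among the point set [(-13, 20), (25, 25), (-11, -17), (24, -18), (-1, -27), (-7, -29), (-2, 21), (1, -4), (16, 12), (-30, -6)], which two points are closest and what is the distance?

Computing all pairwise distances among 10 points:

d((-13, 20), (25, 25)) = 38.3275
d((-13, 20), (-11, -17)) = 37.054
d((-13, 20), (24, -18)) = 53.0377
d((-13, 20), (-1, -27)) = 48.5077
d((-13, 20), (-7, -29)) = 49.366
d((-13, 20), (-2, 21)) = 11.0454
d((-13, 20), (1, -4)) = 27.7849
d((-13, 20), (16, 12)) = 30.0832
d((-13, 20), (-30, -6)) = 31.0644
d((25, 25), (-11, -17)) = 55.3173
d((25, 25), (24, -18)) = 43.0116
d((25, 25), (-1, -27)) = 58.1378
d((25, 25), (-7, -29)) = 62.7694
d((25, 25), (-2, 21)) = 27.2947
d((25, 25), (1, -4)) = 37.6431
d((25, 25), (16, 12)) = 15.8114
d((25, 25), (-30, -6)) = 63.1348
d((-11, -17), (24, -18)) = 35.0143
d((-11, -17), (-1, -27)) = 14.1421
d((-11, -17), (-7, -29)) = 12.6491
d((-11, -17), (-2, 21)) = 39.0512
d((-11, -17), (1, -4)) = 17.6918
d((-11, -17), (16, 12)) = 39.6232
d((-11, -17), (-30, -6)) = 21.9545
d((24, -18), (-1, -27)) = 26.5707
d((24, -18), (-7, -29)) = 32.8938
d((24, -18), (-2, 21)) = 46.8722
d((24, -18), (1, -4)) = 26.9258
d((24, -18), (16, 12)) = 31.0483
d((24, -18), (-30, -6)) = 55.3173
d((-1, -27), (-7, -29)) = 6.3246 <-- minimum
d((-1, -27), (-2, 21)) = 48.0104
d((-1, -27), (1, -4)) = 23.0868
d((-1, -27), (16, 12)) = 42.5441
d((-1, -27), (-30, -6)) = 35.805
d((-7, -29), (-2, 21)) = 50.2494
d((-7, -29), (1, -4)) = 26.2488
d((-7, -29), (16, 12)) = 47.0106
d((-7, -29), (-30, -6)) = 32.5269
d((-2, 21), (1, -4)) = 25.1794
d((-2, 21), (16, 12)) = 20.1246
d((-2, 21), (-30, -6)) = 38.8973
d((1, -4), (16, 12)) = 21.9317
d((1, -4), (-30, -6)) = 31.0644
d((16, 12), (-30, -6)) = 49.3964

Closest pair: (-1, -27) and (-7, -29) with distance 6.3246

The closest pair is (-1, -27) and (-7, -29) with Euclidean distance 6.3246. For 10 points, brute-force pairwise comparison is shown above. For large n, the divide-and-conquer algorithm (sort by x, recurse on halves, check the dividing strip) achieves O(n log n).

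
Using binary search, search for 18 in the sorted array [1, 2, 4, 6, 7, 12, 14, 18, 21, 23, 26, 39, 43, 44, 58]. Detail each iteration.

Binary search for 18 in [1, 2, 4, 6, 7, 12, 14, 18, 21, 23, 26, 39, 43, 44, 58]:

lo=0, hi=14, mid=7, arr[mid]=18 -> Found target at index 7!

Binary search finds 18 at index 7 after 1 comparisons. The search repeatedly halves the search space by comparing with the middle element.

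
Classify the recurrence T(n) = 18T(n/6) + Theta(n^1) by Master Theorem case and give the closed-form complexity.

Master Theorem for T(n) = 18T(n/6) + O(n^1):

a = 18, b = 6, c = 1
log_b(a) = log_6(18) = 1.6131

Case 1: c = 1 < log_6(18) = 1.6131
T(n) = O(n^(log_6 18))

For T(n) = 18T(n/6) + O(n^1): log_6(18) = 1.6131. This is Case 1 of the Master Theorem (c < log_b(a), work dominated by leaves), giving O(n^(log_6 18)).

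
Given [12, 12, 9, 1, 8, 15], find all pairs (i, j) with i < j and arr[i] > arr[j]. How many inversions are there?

Finding inversions in [12, 12, 9, 1, 8, 15]:

(0, 2): arr[0]=12 > arr[2]=9
(0, 3): arr[0]=12 > arr[3]=1
(0, 4): arr[0]=12 > arr[4]=8
(1, 2): arr[1]=12 > arr[2]=9
(1, 3): arr[1]=12 > arr[3]=1
(1, 4): arr[1]=12 > arr[4]=8
(2, 3): arr[2]=9 > arr[3]=1
(2, 4): arr[2]=9 > arr[4]=8

Total inversions: 8

The array has 8 inversion(s): (0,2), (0,3), (0,4), (1,2), (1,3), (1,4), (2,3), (2,4). Each pair (i,j) satisfies i < j and arr[i] > arr[j].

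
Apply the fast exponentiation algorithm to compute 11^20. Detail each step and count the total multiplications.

Computing 11^20 by squaring (build up from 11^1; each line after the first costs one multiplication):

11^1 = 11
11^2 = (11^1)^2 = 11^2 = 121
11^4 = (11^2)^2 = 121^2 = 14641
11^5 = 11 * 11^4 = 11 * 14641 = 161051
11^10 = (11^5)^2 = 161051^2 = 25937424601
11^20 = (11^10)^2 = 25937424601^2 = 672749994932560009201

Result: 672749994932560009201
Multiplications needed: 5 (5 lines after 11^1)

11^20 = 672749994932560009201. Using exponentiation by squaring, this requires 5 multiplications. The key idea: if the exponent is even, square the half-power; if odd, multiply by the base once.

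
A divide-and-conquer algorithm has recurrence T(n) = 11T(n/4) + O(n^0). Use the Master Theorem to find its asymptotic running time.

Master Theorem for T(n) = 11T(n/4) + O(n^0):

a = 11, b = 4, c = 0
log_b(a) = log_4(11) = 1.7297

Case 1: c = 0 < log_4(11) = 1.7297
T(n) = O(n^(log_4 11))

For T(n) = 11T(n/4) + O(n^0): log_4(11) = 1.7297. This is Case 1 of the Master Theorem (c < log_b(a), work dominated by leaves), giving O(n^(log_4 11)).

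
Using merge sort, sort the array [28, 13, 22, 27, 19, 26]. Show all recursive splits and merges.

Merge sort trace:

Split: [28, 13, 22, 27, 19, 26] -> [28, 13, 22] and [27, 19, 26]
  Split: [28, 13, 22] -> [28] and [13, 22]
    Split: [13, 22] -> [13] and [22]
    Merge: [13] + [22] -> [13, 22]
  Merge: [28] + [13, 22] -> [13, 22, 28]
  Split: [27, 19, 26] -> [27] and [19, 26]
    Split: [19, 26] -> [19] and [26]
    Merge: [19] + [26] -> [19, 26]
  Merge: [27] + [19, 26] -> [19, 26, 27]
Merge: [13, 22, 28] + [19, 26, 27] -> [13, 19, 22, 26, 27, 28]

Final sorted array: [13, 19, 22, 26, 27, 28]

The merge sort proceeds by recursively splitting the array and merging sorted halves.
After all merges, the sorted array is [13, 19, 22, 26, 27, 28].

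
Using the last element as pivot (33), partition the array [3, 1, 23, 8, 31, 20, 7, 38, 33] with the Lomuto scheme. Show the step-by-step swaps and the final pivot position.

Lomuto partition with pivot = 33:

Initial array: [3, 1, 23, 8, 31, 20, 7, 38, 33]

arr[0]=3 <= 33: swap with position 0, array becomes [3, 1, 23, 8, 31, 20, 7, 38, 33]
arr[1]=1 <= 33: swap with position 1, array becomes [3, 1, 23, 8, 31, 20, 7, 38, 33]
arr[2]=23 <= 33: swap with position 2, array becomes [3, 1, 23, 8, 31, 20, 7, 38, 33]
arr[3]=8 <= 33: swap with position 3, array becomes [3, 1, 23, 8, 31, 20, 7, 38, 33]
arr[4]=31 <= 33: swap with position 4, array becomes [3, 1, 23, 8, 31, 20, 7, 38, 33]
arr[5]=20 <= 33: swap with position 5, array becomes [3, 1, 23, 8, 31, 20, 7, 38, 33]
arr[6]=7 <= 33: swap with position 6, array becomes [3, 1, 23, 8, 31, 20, 7, 38, 33]
arr[7]=38 > 33: no swap

Place pivot at position 7: [3, 1, 23, 8, 31, 20, 7, 33, 38]
Pivot position: 7

After partitioning with pivot 33, the array becomes [3, 1, 23, 8, 31, 20, 7, 33, 38]. The pivot is placed at index 7. All elements to the left of the pivot are <= 33, and all elements to the right are > 33.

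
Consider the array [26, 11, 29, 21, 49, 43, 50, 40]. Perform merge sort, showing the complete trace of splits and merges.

Merge sort trace:

Split: [26, 11, 29, 21, 49, 43, 50, 40] -> [26, 11, 29, 21] and [49, 43, 50, 40]
  Split: [26, 11, 29, 21] -> [26, 11] and [29, 21]
    Split: [26, 11] -> [26] and [11]
    Merge: [26] + [11] -> [11, 26]
    Split: [29, 21] -> [29] and [21]
    Merge: [29] + [21] -> [21, 29]
  Merge: [11, 26] + [21, 29] -> [11, 21, 26, 29]
  Split: [49, 43, 50, 40] -> [49, 43] and [50, 40]
    Split: [49, 43] -> [49] and [43]
    Merge: [49] + [43] -> [43, 49]
    Split: [50, 40] -> [50] and [40]
    Merge: [50] + [40] -> [40, 50]
  Merge: [43, 49] + [40, 50] -> [40, 43, 49, 50]
Merge: [11, 21, 26, 29] + [40, 43, 49, 50] -> [11, 21, 26, 29, 40, 43, 49, 50]

Final sorted array: [11, 21, 26, 29, 40, 43, 49, 50]

The merge sort proceeds by recursively splitting the array and merging sorted halves.
After all merges, the sorted array is [11, 21, 26, 29, 40, 43, 49, 50].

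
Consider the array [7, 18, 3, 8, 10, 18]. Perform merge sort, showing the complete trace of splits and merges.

Merge sort trace:

Split: [7, 18, 3, 8, 10, 18] -> [7, 18, 3] and [8, 10, 18]
  Split: [7, 18, 3] -> [7] and [18, 3]
    Split: [18, 3] -> [18] and [3]
    Merge: [18] + [3] -> [3, 18]
  Merge: [7] + [3, 18] -> [3, 7, 18]
  Split: [8, 10, 18] -> [8] and [10, 18]
    Split: [10, 18] -> [10] and [18]
    Merge: [10] + [18] -> [10, 18]
  Merge: [8] + [10, 18] -> [8, 10, 18]
Merge: [3, 7, 18] + [8, 10, 18] -> [3, 7, 8, 10, 18, 18]

Final sorted array: [3, 7, 8, 10, 18, 18]

The merge sort proceeds by recursively splitting the array and merging sorted halves.
After all merges, the sorted array is [3, 7, 8, 10, 18, 18].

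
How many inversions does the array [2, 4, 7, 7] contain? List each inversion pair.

Finding inversions in [2, 4, 7, 7]:


Total inversions: 0

The array has 0 inversions. It is already sorted.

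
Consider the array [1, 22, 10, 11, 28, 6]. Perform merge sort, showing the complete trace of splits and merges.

Merge sort trace:

Split: [1, 22, 10, 11, 28, 6] -> [1, 22, 10] and [11, 28, 6]
  Split: [1, 22, 10] -> [1] and [22, 10]
    Split: [22, 10] -> [22] and [10]
    Merge: [22] + [10] -> [10, 22]
  Merge: [1] + [10, 22] -> [1, 10, 22]
  Split: [11, 28, 6] -> [11] and [28, 6]
    Split: [28, 6] -> [28] and [6]
    Merge: [28] + [6] -> [6, 28]
  Merge: [11] + [6, 28] -> [6, 11, 28]
Merge: [1, 10, 22] + [6, 11, 28] -> [1, 6, 10, 11, 22, 28]

Final sorted array: [1, 6, 10, 11, 22, 28]

The merge sort proceeds by recursively splitting the array and merging sorted halves.
After all merges, the sorted array is [1, 6, 10, 11, 22, 28].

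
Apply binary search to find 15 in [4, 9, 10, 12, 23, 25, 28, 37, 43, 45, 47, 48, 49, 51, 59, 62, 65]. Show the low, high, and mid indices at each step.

Binary search for 15 in [4, 9, 10, 12, 23, 25, 28, 37, 43, 45, 47, 48, 49, 51, 59, 62, 65]:

lo=0, hi=16, mid=8, arr[mid]=43 -> 43 > 15, search left half
lo=0, hi=7, mid=3, arr[mid]=12 -> 12 < 15, search right half
lo=4, hi=7, mid=5, arr[mid]=25 -> 25 > 15, search left half
lo=4, hi=4, mid=4, arr[mid]=23 -> 23 > 15, search left half
lo=4 > hi=3, target 15 not found

Binary search determines that 15 is not in the array after 4 comparisons. The search space was exhausted without finding the target.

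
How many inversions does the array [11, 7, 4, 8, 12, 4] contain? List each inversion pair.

Finding inversions in [11, 7, 4, 8, 12, 4]:

(0, 1): arr[0]=11 > arr[1]=7
(0, 2): arr[0]=11 > arr[2]=4
(0, 3): arr[0]=11 > arr[3]=8
(0, 5): arr[0]=11 > arr[5]=4
(1, 2): arr[1]=7 > arr[2]=4
(1, 5): arr[1]=7 > arr[5]=4
(3, 5): arr[3]=8 > arr[5]=4
(4, 5): arr[4]=12 > arr[5]=4

Total inversions: 8

The array has 8 inversion(s): (0,1), (0,2), (0,3), (0,5), (1,2), (1,5), (3,5), (4,5). Each pair (i,j) satisfies i < j and arr[i] > arr[j].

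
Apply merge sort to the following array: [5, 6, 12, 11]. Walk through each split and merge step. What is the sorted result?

Merge sort trace:

Split: [5, 6, 12, 11] -> [5, 6] and [12, 11]
  Split: [5, 6] -> [5] and [6]
  Merge: [5] + [6] -> [5, 6]
  Split: [12, 11] -> [12] and [11]
  Merge: [12] + [11] -> [11, 12]
Merge: [5, 6] + [11, 12] -> [5, 6, 11, 12]

Final sorted array: [5, 6, 11, 12]

The merge sort proceeds by recursively splitting the array and merging sorted halves.
After all merges, the sorted array is [5, 6, 11, 12].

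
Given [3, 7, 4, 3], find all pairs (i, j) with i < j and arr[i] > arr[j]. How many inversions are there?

Finding inversions in [3, 7, 4, 3]:

(1, 2): arr[1]=7 > arr[2]=4
(1, 3): arr[1]=7 > arr[3]=3
(2, 3): arr[2]=4 > arr[3]=3

Total inversions: 3

The array has 3 inversion(s): (1,2), (1,3), (2,3). Each pair (i,j) satisfies i < j and arr[i] > arr[j].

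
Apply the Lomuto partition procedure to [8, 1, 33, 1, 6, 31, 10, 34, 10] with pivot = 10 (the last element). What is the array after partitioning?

Lomuto partition with pivot = 10:

Initial array: [8, 1, 33, 1, 6, 31, 10, 34, 10]

arr[0]=8 <= 10: swap with position 0, array becomes [8, 1, 33, 1, 6, 31, 10, 34, 10]
arr[1]=1 <= 10: swap with position 1, array becomes [8, 1, 33, 1, 6, 31, 10, 34, 10]
arr[2]=33 > 10: no swap
arr[3]=1 <= 10: swap with position 2, array becomes [8, 1, 1, 33, 6, 31, 10, 34, 10]
arr[4]=6 <= 10: swap with position 3, array becomes [8, 1, 1, 6, 33, 31, 10, 34, 10]
arr[5]=31 > 10: no swap
arr[6]=10 <= 10: swap with position 4, array becomes [8, 1, 1, 6, 10, 31, 33, 34, 10]
arr[7]=34 > 10: no swap

Place pivot at position 5: [8, 1, 1, 6, 10, 10, 33, 34, 31]
Pivot position: 5

After partitioning with pivot 10, the array becomes [8, 1, 1, 6, 10, 10, 33, 34, 31]. The pivot is placed at index 5. All elements to the left of the pivot are <= 10, and all elements to the right are > 10.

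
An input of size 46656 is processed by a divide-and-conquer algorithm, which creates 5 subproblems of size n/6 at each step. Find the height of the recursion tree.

For divide and conquer with division factor 6:

Problem sizes at each level:
Level 0: 46656
Level 1: 7776
Level 2: 1296
Level 3: 216
Level 4: 36
Level 5: 6
Level 6: 1

The root is level 0 and the size-1 base case is level 6 (the tree spans levels 0 through 6, i.e. 7 levels counting the root), so the depth is the number of divisions: log_6(46656) = 6

The recursion tree depth is log_6(46656) = 6. At each level, the problem size is divided by 6, so it takes 6 divisions to reduce to a base case of size 1. The algorithm makes 5 recursive calls at each level.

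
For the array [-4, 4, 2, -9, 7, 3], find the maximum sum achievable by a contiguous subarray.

Using Kadane's algorithm on [-4, 4, 2, -9, 7, 3]:

Scanning through the array:
Position 1 (value 4): max_ending_here = 4, max_so_far = 4
Position 2 (value 2): max_ending_here = 6, max_so_far = 6
Position 3 (value -9): max_ending_here = -3, max_so_far = 6
Position 4 (value 7): max_ending_here = 7, max_so_far = 7
Position 5 (value 3): max_ending_here = 10, max_so_far = 10

Maximum subarray: [7, 3]
Maximum sum: 10

The maximum subarray is [7, 3] with sum 10. This subarray runs from index 4 to index 5.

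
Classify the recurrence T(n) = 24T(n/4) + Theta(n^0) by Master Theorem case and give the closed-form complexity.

Master Theorem for T(n) = 24T(n/4) + O(n^0):

a = 24, b = 4, c = 0
log_b(a) = log_4(24) = 2.2925

Case 1: c = 0 < log_4(24) = 2.2925
T(n) = O(n^(log_4 24))

For T(n) = 24T(n/4) + O(n^0): log_4(24) = 2.2925. This is Case 1 of the Master Theorem (c < log_b(a), work dominated by leaves), giving O(n^(log_4 24)).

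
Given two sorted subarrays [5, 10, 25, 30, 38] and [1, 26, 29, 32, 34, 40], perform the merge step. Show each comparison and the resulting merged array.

Merging process:

Compare 5 vs 1: take 1 from right. Merged: [1]
Compare 5 vs 26: take 5 from left. Merged: [1, 5]
Compare 10 vs 26: take 10 from left. Merged: [1, 5, 10]
Compare 25 vs 26: take 25 from left. Merged: [1, 5, 10, 25]
Compare 30 vs 26: take 26 from right. Merged: [1, 5, 10, 25, 26]
Compare 30 vs 29: take 29 from right. Merged: [1, 5, 10, 25, 26, 29]
Compare 30 vs 32: take 30 from left. Merged: [1, 5, 10, 25, 26, 29, 30]
Compare 38 vs 32: take 32 from right. Merged: [1, 5, 10, 25, 26, 29, 30, 32]
Compare 38 vs 34: take 34 from right. Merged: [1, 5, 10, 25, 26, 29, 30, 32, 34]
Compare 38 vs 40: take 38 from left. Merged: [1, 5, 10, 25, 26, 29, 30, 32, 34, 38]
Append remaining from right: [40]. Merged: [1, 5, 10, 25, 26, 29, 30, 32, 34, 38, 40]

Final merged array: [1, 5, 10, 25, 26, 29, 30, 32, 34, 38, 40]
Total comparisons: 10

The merged array is [1, 5, 10, 25, 26, 29, 30, 32, 34, 38, 40], requiring 10 comparisons. The merge step runs in O(n) time where n is the total number of elements.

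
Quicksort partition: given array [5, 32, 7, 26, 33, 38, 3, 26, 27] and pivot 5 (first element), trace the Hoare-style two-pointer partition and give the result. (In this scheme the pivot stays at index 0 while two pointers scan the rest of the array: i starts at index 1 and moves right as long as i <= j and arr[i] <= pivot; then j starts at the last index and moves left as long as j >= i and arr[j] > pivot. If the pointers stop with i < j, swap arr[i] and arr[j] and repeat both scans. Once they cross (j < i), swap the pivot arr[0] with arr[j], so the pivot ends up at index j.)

Hoare-style two-pointer partition with pivot = 5:

Initial array: [5, 32, 7, 26, 33, 38, 3, 26, 27]

Pointers start at i = 1, j = 8.
i stops at index 1 (arr[1]=32 > 5), j stops at index 6 (arr[6]=3 <= 5): swap arr[1] and arr[6], array becomes [5, 3, 7, 26, 33, 38, 32, 26, 27]
i ends at 2, j ends at 1: the pointers have crossed (j < i), so scanning stops.

Swap pivot arr[0] with arr[1] to place pivot at position 1: [3, 5, 7, 26, 33, 38, 32, 26, 27]
Pivot position: 1

After partitioning with pivot 5, the array becomes [3, 5, 7, 26, 33, 38, 32, 26, 27]. The pivot is placed at index 1. All elements to the left of the pivot are <= 5, and all elements to the right are > 5.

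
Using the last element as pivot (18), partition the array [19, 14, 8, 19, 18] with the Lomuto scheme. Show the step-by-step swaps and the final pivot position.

Lomuto partition with pivot = 18:

Initial array: [19, 14, 8, 19, 18]

arr[0]=19 > 18: no swap
arr[1]=14 <= 18: swap with position 0, array becomes [14, 19, 8, 19, 18]
arr[2]=8 <= 18: swap with position 1, array becomes [14, 8, 19, 19, 18]
arr[3]=19 > 18: no swap

Place pivot at position 2: [14, 8, 18, 19, 19]
Pivot position: 2

After partitioning with pivot 18, the array becomes [14, 8, 18, 19, 19]. The pivot is placed at index 2. All elements to the left of the pivot are <= 18, and all elements to the right are > 18.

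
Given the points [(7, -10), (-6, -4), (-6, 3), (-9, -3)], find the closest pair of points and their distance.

Computing all pairwise distances among 4 points:

d((7, -10), (-6, -4)) = 14.3178
d((7, -10), (-6, 3)) = 18.3848
d((7, -10), (-9, -3)) = 17.4642
d((-6, -4), (-6, 3)) = 7.0
d((-6, -4), (-9, -3)) = 3.1623 <-- minimum
d((-6, 3), (-9, -3)) = 6.7082

Closest pair: (-6, -4) and (-9, -3) with distance 3.1623

The closest pair is (-6, -4) and (-9, -3) with Euclidean distance 3.1623. For 4 points, brute-force pairwise comparison is shown above. For large n, the divide-and-conquer algorithm (sort by x, recurse on halves, check the dividing strip) achieves O(n log n).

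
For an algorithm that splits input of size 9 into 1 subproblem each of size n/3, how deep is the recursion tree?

For divide and conquer with division factor 3:

Problem sizes at each level:
Level 0: 9
Level 1: 3
Level 2: 1

The root is level 0 and the size-1 base case is level 2 (the tree spans levels 0 through 2, i.e. 3 levels counting the root), so the depth is the number of divisions: log_3(9) = 2

The recursion tree depth is log_3(9) = 2. At each level, the problem size is divided by 3, so it takes 2 divisions to reduce to a base case of size 1. The algorithm makes 1 recursive call at each level.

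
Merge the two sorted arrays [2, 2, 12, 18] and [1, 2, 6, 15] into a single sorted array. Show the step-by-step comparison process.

Merging process:

Compare 2 vs 1: take 1 from right. Merged: [1]
Compare 2 vs 2: take 2 from left. Merged: [1, 2]
Compare 2 vs 2: take 2 from left. Merged: [1, 2, 2]
Compare 12 vs 2: take 2 from right. Merged: [1, 2, 2, 2]
Compare 12 vs 6: take 6 from right. Merged: [1, 2, 2, 2, 6]
Compare 12 vs 15: take 12 from left. Merged: [1, 2, 2, 2, 6, 12]
Compare 18 vs 15: take 15 from right. Merged: [1, 2, 2, 2, 6, 12, 15]
Append remaining from left: [18]. Merged: [1, 2, 2, 2, 6, 12, 15, 18]

Final merged array: [1, 2, 2, 2, 6, 12, 15, 18]
Total comparisons: 7

The merged array is [1, 2, 2, 2, 6, 12, 15, 18], requiring 7 comparisons. The merge step runs in O(n) time where n is the total number of elements.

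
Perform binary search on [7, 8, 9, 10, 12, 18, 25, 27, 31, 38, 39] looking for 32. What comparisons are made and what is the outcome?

Binary search for 32 in [7, 8, 9, 10, 12, 18, 25, 27, 31, 38, 39]:

lo=0, hi=10, mid=5, arr[mid]=18 -> 18 < 32, search right half
lo=6, hi=10, mid=8, arr[mid]=31 -> 31 < 32, search right half
lo=9, hi=10, mid=9, arr[mid]=38 -> 38 > 32, search left half
lo=9 > hi=8, target 32 not found

Binary search determines that 32 is not in the array after 3 comparisons. The search space was exhausted without finding the target.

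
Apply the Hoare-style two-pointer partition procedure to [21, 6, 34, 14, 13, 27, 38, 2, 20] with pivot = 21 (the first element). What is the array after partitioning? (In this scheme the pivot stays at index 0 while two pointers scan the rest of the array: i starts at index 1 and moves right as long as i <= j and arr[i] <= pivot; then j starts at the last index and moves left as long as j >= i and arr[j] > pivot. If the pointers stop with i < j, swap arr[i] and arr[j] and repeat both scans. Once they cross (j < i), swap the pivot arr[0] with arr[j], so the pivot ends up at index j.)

Hoare-style two-pointer partition with pivot = 21:

Initial array: [21, 6, 34, 14, 13, 27, 38, 2, 20]

Pointers start at i = 1, j = 8.
i stops at index 2 (arr[2]=34 > 21), j stops at index 8 (arr[8]=20 <= 21): swap arr[2] and arr[8], array becomes [21, 6, 20, 14, 13, 27, 38, 2, 34]
i stops at index 5 (arr[5]=27 > 21), j stops at index 7 (arr[7]=2 <= 21): swap arr[5] and arr[7], array becomes [21, 6, 20, 14, 13, 2, 38, 27, 34]
i ends at 6, j ends at 5: the pointers have crossed (j < i), so scanning stops.

Swap pivot arr[0] with arr[5] to place pivot at position 5: [2, 6, 20, 14, 13, 21, 38, 27, 34]
Pivot position: 5

After partitioning with pivot 21, the array becomes [2, 6, 20, 14, 13, 21, 38, 27, 34]. The pivot is placed at index 5. All elements to the left of the pivot are <= 21, and all elements to the right are > 21.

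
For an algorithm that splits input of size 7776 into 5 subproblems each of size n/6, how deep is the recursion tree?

For divide and conquer with division factor 6:

Problem sizes at each level:
Level 0: 7776
Level 1: 1296
Level 2: 216
Level 3: 36
Level 4: 6
Level 5: 1

The root is level 0 and the size-1 base case is level 5 (the tree spans levels 0 through 5, i.e. 6 levels counting the root), so the depth is the number of divisions: log_6(7776) = 5

The recursion tree depth is log_6(7776) = 5. At each level, the problem size is divided by 6, so it takes 5 divisions to reduce to a base case of size 1. The algorithm makes 5 recursive calls at each level.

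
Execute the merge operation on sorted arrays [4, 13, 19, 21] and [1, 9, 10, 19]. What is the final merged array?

Merging process:

Compare 4 vs 1: take 1 from right. Merged: [1]
Compare 4 vs 9: take 4 from left. Merged: [1, 4]
Compare 13 vs 9: take 9 from right. Merged: [1, 4, 9]
Compare 13 vs 10: take 10 from right. Merged: [1, 4, 9, 10]
Compare 13 vs 19: take 13 from left. Merged: [1, 4, 9, 10, 13]
Compare 19 vs 19: take 19 from left. Merged: [1, 4, 9, 10, 13, 19]
Compare 21 vs 19: take 19 from right. Merged: [1, 4, 9, 10, 13, 19, 19]
Append remaining from left: [21]. Merged: [1, 4, 9, 10, 13, 19, 19, 21]

Final merged array: [1, 4, 9, 10, 13, 19, 19, 21]
Total comparisons: 7

The merged array is [1, 4, 9, 10, 13, 19, 19, 21], requiring 7 comparisons. The merge step runs in O(n) time where n is the total number of elements.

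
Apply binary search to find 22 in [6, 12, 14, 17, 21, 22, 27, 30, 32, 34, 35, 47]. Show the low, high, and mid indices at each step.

Binary search for 22 in [6, 12, 14, 17, 21, 22, 27, 30, 32, 34, 35, 47]:

lo=0, hi=11, mid=5, arr[mid]=22 -> Found target at index 5!

Binary search finds 22 at index 5 after 1 comparisons. The search repeatedly halves the search space by comparing with the middle element.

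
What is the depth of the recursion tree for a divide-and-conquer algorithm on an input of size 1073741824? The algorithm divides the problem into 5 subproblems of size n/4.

For divide and conquer with division factor 4:

Problem sizes at each level:
Level 0: 1073741824
Level 1: 268435456
Level 2: 67108864
Level 3: 16777216
Level 4: 4194304
Level 5: 1048576
Level 6: 262144
Level 7: 65536
Level 8: 16384
Level 9: 4096
Level 10: 1024
Level 11: 256
Level 12: 64
Level 13: 16
Level 14: 4
Level 15: 1

The root is level 0 and the size-1 base case is level 15 (the tree spans levels 0 through 15, i.e. 16 levels counting the root), so the depth is the number of divisions: log_4(1073741824) = 15

The recursion tree depth is log_4(1073741824) = 15. At each level, the problem size is divided by 4, so it takes 15 divisions to reduce to a base case of size 1. The algorithm makes 5 recursive calls at each level.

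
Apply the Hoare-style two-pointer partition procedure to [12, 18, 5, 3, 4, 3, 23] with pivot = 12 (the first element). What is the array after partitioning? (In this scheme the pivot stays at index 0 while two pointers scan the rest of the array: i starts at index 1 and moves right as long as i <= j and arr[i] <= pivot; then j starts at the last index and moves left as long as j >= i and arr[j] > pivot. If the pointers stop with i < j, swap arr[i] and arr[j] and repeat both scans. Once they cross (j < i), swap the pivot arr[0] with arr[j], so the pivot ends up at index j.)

Hoare-style two-pointer partition with pivot = 12:

Initial array: [12, 18, 5, 3, 4, 3, 23]

Pointers start at i = 1, j = 6.
i stops at index 1 (arr[1]=18 > 12), j stops at index 5 (arr[5]=3 <= 12): swap arr[1] and arr[5], array becomes [12, 3, 5, 3, 4, 18, 23]
i ends at 5, j ends at 4: the pointers have crossed (j < i), so scanning stops.

Swap pivot arr[0] with arr[4] to place pivot at position 4: [4, 3, 5, 3, 12, 18, 23]
Pivot position: 4

After partitioning with pivot 12, the array becomes [4, 3, 5, 3, 12, 18, 23]. The pivot is placed at index 4. All elements to the left of the pivot are <= 12, and all elements to the right are > 12.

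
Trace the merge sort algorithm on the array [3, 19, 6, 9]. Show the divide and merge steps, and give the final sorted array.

Merge sort trace:

Split: [3, 19, 6, 9] -> [3, 19] and [6, 9]
  Split: [3, 19] -> [3] and [19]
  Merge: [3] + [19] -> [3, 19]
  Split: [6, 9] -> [6] and [9]
  Merge: [6] + [9] -> [6, 9]
Merge: [3, 19] + [6, 9] -> [3, 6, 9, 19]

Final sorted array: [3, 6, 9, 19]

The merge sort proceeds by recursively splitting the array and merging sorted halves.
After all merges, the sorted array is [3, 6, 9, 19].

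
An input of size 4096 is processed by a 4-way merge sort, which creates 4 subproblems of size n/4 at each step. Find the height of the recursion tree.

For divide and conquer with division factor 4:

Problem sizes at each level:
Level 0: 4096
Level 1: 1024
Level 2: 256
Level 3: 64
Level 4: 16
Level 5: 4
Level 6: 1

The root is level 0 and the size-1 base case is level 6 (the tree spans levels 0 through 6, i.e. 7 levels counting the root), so the depth is the number of divisions: log_4(4096) = 6

The recursion tree depth is log_4(4096) = 6. At each level, the problem size is divided by 4, so it takes 6 divisions to reduce to a base case of size 1. The algorithm makes 4 recursive calls at each level.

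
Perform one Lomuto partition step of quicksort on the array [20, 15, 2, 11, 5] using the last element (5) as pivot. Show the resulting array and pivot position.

Lomuto partition with pivot = 5:

Initial array: [20, 15, 2, 11, 5]

arr[0]=20 > 5: no swap
arr[1]=15 > 5: no swap
arr[2]=2 <= 5: swap with position 0, array becomes [2, 15, 20, 11, 5]
arr[3]=11 > 5: no swap

Place pivot at position 1: [2, 5, 20, 11, 15]
Pivot position: 1

After partitioning with pivot 5, the array becomes [2, 5, 20, 11, 15]. The pivot is placed at index 1. All elements to the left of the pivot are <= 5, and all elements to the right are > 5.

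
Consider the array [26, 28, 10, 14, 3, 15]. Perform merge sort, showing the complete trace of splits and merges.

Merge sort trace:

Split: [26, 28, 10, 14, 3, 15] -> [26, 28, 10] and [14, 3, 15]
  Split: [26, 28, 10] -> [26] and [28, 10]
    Split: [28, 10] -> [28] and [10]
    Merge: [28] + [10] -> [10, 28]
  Merge: [26] + [10, 28] -> [10, 26, 28]
  Split: [14, 3, 15] -> [14] and [3, 15]
    Split: [3, 15] -> [3] and [15]
    Merge: [3] + [15] -> [3, 15]
  Merge: [14] + [3, 15] -> [3, 14, 15]
Merge: [10, 26, 28] + [3, 14, 15] -> [3, 10, 14, 15, 26, 28]

Final sorted array: [3, 10, 14, 15, 26, 28]

The merge sort proceeds by recursively splitting the array and merging sorted halves.
After all merges, the sorted array is [3, 10, 14, 15, 26, 28].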